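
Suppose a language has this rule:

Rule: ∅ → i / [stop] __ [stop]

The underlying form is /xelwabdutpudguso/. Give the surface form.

xelwabidutipudiguso

/b/ and /d/ form a stop–stop cluster, so [i] is inserted between them.
/t/ and /p/ form a stop–stop cluster, so [i] is inserted between them.
/d/ and /g/ form a stop–stop cluster, so [i] is inserted between them.
Surface form: [xelwabidutipudiguso].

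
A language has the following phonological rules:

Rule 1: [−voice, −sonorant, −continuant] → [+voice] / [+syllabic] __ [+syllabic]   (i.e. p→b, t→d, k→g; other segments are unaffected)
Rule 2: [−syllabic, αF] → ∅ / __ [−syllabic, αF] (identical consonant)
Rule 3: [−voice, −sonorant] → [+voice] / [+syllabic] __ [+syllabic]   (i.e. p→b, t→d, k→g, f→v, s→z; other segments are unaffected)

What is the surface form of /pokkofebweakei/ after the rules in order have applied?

pogovebweagei

Rule 1 (intervocalic voicing): /k/ is a voiceless stop between vowels /a/ and /e/, so it voices to [g]. /pokkofebweakei/ → pokkofebweagei.
Rule 2 (degemination): /kk/ is a geminate; the first /k/ deletes. /pokkofebweagei/ → pokofebweagei.
Rule 3 (intervocalic voicing): /k/ is a voiceless obstruent between vowels /o/ and /o/, so it voices to [g]. /f/ is a voiceless obstruent between vowels /o/ and /e/, so it voices to [v]. /pokofebweagei/ → pogovebweagei.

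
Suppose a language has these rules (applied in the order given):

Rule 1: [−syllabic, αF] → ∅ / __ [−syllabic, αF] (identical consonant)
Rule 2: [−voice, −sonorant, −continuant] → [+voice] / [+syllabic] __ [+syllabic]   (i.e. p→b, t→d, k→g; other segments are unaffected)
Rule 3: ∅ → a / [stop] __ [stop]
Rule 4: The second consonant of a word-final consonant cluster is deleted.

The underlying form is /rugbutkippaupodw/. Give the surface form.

rugabutakibaubod

Rule 1 (degemination): /pp/ is a geminate; the first /p/ deletes. /rugbutkippaupodw/ → rugbutkipaupodw.
Rule 2 (intervocalic voicing): /p/ is a voiceless stop between vowels /i/ and /a/, so it voices to [b]. /p/ is a voiceless stop between vowels /u/ and /o/, so it voices to [b]. /rugbutkipaupodw/ → rugbutkibaubodw.
Rule 3 (stop-cluster a-epenthesis): /g/ and /b/ form a stop–stop cluster, so [a] is inserted between them. /t/ and /k/ form a stop–stop cluster, so [a] is inserted between them. /rugbutkibaubodw/ → rugabutakibaubodw.
Rule 4 (final cluster simplification): /w/ is the second consonant of a word-final cluster /dw/, so it deletes. /rugabutakibaubodw/ → rugabutakibaubod.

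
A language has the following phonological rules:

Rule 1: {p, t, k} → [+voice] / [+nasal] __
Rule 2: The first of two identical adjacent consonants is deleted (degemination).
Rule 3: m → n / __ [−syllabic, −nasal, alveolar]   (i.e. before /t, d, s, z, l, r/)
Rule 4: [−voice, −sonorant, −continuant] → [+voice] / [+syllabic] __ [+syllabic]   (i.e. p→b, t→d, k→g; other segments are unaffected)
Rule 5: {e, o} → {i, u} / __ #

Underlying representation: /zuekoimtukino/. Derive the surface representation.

Rule 1 (post-nasal voicing): /t/ is a voiceless stop immediately after the nasal /m/, so it voices to [d]. /zuekoimtukino/ → zuekoimdukino.
Rule 2 (degemination): no segment meets the environment; /zuekoimdukino/ is unchanged.
Rule 3 (nasal place assimilation): /m/ precedes the alveolar consonant /d/, so it assimilates in place to [n]. /zuekoimdukino/ → zuekoindukino.
Rule 4 (intervocalic voicing): /k/ is a voiceless stop between vowels /e/ and /o/, so it voices to [g]. /k/ is a voiceless stop between vowels /u/ and /i/, so it voices to [g]. /zuekoindukino/ → zuegoindugino.
Rule 5 (final vowel raising): /o/ is a mid vowel in word-final position, so it raises to [u]. /zuegoindugino/ → zuegoinduginu.

zuegoinduginu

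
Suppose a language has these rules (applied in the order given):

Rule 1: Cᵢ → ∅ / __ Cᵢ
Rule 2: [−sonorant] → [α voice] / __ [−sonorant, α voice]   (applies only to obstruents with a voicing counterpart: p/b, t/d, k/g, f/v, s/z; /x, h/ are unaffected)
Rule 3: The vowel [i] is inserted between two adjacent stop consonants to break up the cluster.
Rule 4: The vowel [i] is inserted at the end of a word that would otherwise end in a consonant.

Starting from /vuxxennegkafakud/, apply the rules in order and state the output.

vuxenekikafakudi

Rule 1 (degemination): /xx/ is a geminate; the first /x/ deletes. /nn/ is a geminate; the first /n/ deletes. /vuxxennegkafakud/ → vuxenegkafakud.
Rule 2 (regressive voicing assimilation): /g/ precedes the voiceless obstruent /k/, so it devoices to [k] by assimilation. /vuxenegkafakud/ → vuxenekkafakud.
Rule 3 (stop-cluster i-epenthesis): /k/ and /k/ form a stop–stop cluster, so [i] is inserted between them. /vuxenekkafakud/ → vuxenekikafakud.
Rule 4 (final i-epenthesis): the form ends in the consonant /d/, so [i] is inserted word-finally. /vuxenekikafakud/ → vuxenekikafakudi.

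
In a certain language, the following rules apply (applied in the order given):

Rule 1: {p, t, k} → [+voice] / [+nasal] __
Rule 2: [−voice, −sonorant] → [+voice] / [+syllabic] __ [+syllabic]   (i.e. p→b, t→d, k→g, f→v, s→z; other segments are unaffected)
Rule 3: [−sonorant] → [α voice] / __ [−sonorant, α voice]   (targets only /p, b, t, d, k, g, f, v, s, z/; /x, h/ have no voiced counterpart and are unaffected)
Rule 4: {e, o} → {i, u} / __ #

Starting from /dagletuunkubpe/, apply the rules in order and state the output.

dagleduunguppi

Rule 1 (post-nasal voicing): /k/ is a voiceless stop immediately after the nasal /n/, so it voices to [g]. /dagletuunkubpe/ → dagletuungubpe.
Rule 2 (intervocalic voicing): /t/ is a voiceless obstruent between vowels /e/ and /u/, so it voices to [d]. /dagletuungubpe/ → dagleduungubpe.
Rule 3 (regressive voicing assimilation): /b/ precedes the voiceless obstruent /p/, so it devoices to [p] by assimilation. /dagleduungubpe/ → dagleduunguppe.
Rule 4 (final vowel raising): /e/ is a mid vowel in word-final position, so it raises to [i]. /dagleduunguppe/ → dagleduunguppi.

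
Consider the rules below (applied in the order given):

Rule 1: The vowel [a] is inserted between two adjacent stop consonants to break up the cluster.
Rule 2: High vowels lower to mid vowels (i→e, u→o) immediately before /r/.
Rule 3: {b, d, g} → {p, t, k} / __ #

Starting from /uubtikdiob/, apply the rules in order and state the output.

Rule 1 (stop-cluster a-epenthesis): /b/ and /t/ form a stop–stop cluster, so [a] is inserted between them. /k/ and /d/ form a stop–stop cluster, so [a] is inserted between them. /uubtikdiob/ → uubatikadiob.
Rule 2 (pre-rhotic lowering): no segment meets the environment; /uubatikadiob/ is unchanged.
Rule 3 (final devoicing): /b/ is a voiced stop in word-final position, so it devoices to [p]. /uubatikadiob/ → uubatikadiop.

uubatikadiop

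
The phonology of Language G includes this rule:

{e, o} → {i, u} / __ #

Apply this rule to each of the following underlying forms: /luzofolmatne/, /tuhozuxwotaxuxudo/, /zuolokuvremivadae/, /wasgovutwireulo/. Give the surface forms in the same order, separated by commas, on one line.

luzofolmatni, tuhozuxwotaxuxudu, zuolokuvremivadai, wasgovutwireulu

/luzofolmatne/: /e/ is a mid vowel in word-final position, so it raises to [i]. → [luzofolmatni].
/tuhozuxwotaxuxudo/: /o/ is a mid vowel in word-final position, so it raises to [u]. → [tuhozuxwotaxuxudu].
/zuolokuvremivadae/: /e/ is a mid vowel in word-final position, so it raises to [i]. → [zuolokuvremivadai].
/wasgovutwireulo/: /o/ is a mid vowel in word-final position, so it raises to [u]. → [wasgovutwireulu].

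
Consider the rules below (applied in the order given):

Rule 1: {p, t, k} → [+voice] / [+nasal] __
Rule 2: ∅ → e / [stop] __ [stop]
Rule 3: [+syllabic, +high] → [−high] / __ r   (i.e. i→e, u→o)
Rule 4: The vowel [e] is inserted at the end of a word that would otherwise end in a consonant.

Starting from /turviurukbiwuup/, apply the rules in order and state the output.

Rule 1 (post-nasal voicing): no segment meets the environment; /turviurukbiwuup/ is unchanged.
Rule 2 (stop-cluster e-epenthesis): /k/ and /b/ form a stop–stop cluster, so [e] is inserted between them. /turviurukbiwuup/ → turviurukebiwuup.
Rule 3 (pre-rhotic lowering): /u/ is a high vowel immediately before /r/, so it lowers to [o]. /u/ is a high vowel immediately before /r/, so it lowers to [o]. /turviurukebiwuup/ → torviorukebiwuup.
Rule 4 (final e-epenthesis): the form ends in the consonant /p/, so [e] is inserted word-finally. /torviorukebiwuup/ → torviorukebiwuupe.

torviorukebiwuupe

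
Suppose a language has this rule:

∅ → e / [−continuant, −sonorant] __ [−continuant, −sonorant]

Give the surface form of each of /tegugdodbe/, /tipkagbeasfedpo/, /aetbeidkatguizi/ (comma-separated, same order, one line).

tegugedodebe, tipekagebeasfedepo, aetebeidekateguizi

/tegugdodbe/: /g/ and /d/ form a stop–stop cluster, so [e] is inserted between them. /d/ and /b/ form a stop–stop cluster, so [e] is inserted between them. → [tegugedodebe].
/tipkagbeasfedpo/: /p/ and /k/ form a stop–stop cluster, so [e] is inserted between them. /g/ and /b/ form a stop–stop cluster, so [e] is inserted between them. /d/ and /p/ form a stop–stop cluster, so [e] is inserted between them. → [tipekagebeasfedepo].
/aetbeidkatguizi/: /t/ and /b/ form a stop–stop cluster, so [e] is inserted between them. /d/ and /k/ form a stop–stop cluster, so [e] is inserted between them. /t/ and /g/ form a stop–stop cluster, so [e] is inserted between them. → [aetebeidekateguizi].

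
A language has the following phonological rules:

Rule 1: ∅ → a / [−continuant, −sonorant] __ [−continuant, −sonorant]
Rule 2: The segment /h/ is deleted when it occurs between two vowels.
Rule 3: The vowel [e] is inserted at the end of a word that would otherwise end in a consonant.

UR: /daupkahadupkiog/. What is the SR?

Rule 1 (stop-cluster a-epenthesis): /p/ and /k/ form a stop–stop cluster, so [a] is inserted between them. /p/ and /k/ form a stop–stop cluster, so [a] is inserted between them. /daupkahadupkiog/ → daupakahadupakiog.
Rule 2 (intervocalic h-deletion): /h/ occurs between vowels /a/ and /a/, so it deletes. /daupakahadupakiog/ → daupakaadupakiog.
Rule 3 (final e-epenthesis): the form ends in the consonant /g/, so [e] is inserted word-finally. /daupakaadupakiog/ → daupakaadupakioge.

daupakaadupakioge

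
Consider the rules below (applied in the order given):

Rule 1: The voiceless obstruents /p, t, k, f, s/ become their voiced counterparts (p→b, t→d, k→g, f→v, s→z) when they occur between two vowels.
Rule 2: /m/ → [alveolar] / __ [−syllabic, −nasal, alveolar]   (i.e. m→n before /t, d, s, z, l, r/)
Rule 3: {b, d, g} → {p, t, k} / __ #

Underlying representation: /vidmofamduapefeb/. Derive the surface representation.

Rule 1 (intervocalic voicing): /f/ is a voiceless obstruent between vowels /o/ and /a/, so it voices to [v]. /p/ is a voiceless obstruent between vowels /a/ and /e/, so it voices to [b]. /f/ is a voiceless obstruent between vowels /e/ and /e/, so it voices to [v]. /vidmofamduapefeb/ → vidmovamduabeveb.
Rule 2 (nasal place assimilation): /m/ precedes the alveolar consonant /d/, so it assimilates in place to [n]. /vidmovamduabeveb/ → vidmovanduabeveb.
Rule 3 (final devoicing): /b/ is a voiced stop in word-final position, so it devoices to [p]. /vidmovanduabeveb/ → vidmovanduabevep.

vidmovanduabevep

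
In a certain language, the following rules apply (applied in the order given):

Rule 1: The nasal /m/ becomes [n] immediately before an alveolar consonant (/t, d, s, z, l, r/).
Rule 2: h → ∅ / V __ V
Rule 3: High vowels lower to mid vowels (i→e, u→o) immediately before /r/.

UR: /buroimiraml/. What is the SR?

boroimeranl

Rule 1 (nasal place assimilation): /m/ precedes the alveolar consonant /l/, so it assimilates in place to [n]. /buroimiraml/ → buroimiranl.
Rule 2 (intervocalic h-deletion): no segment meets the environment; /buroimiranl/ is unchanged.
Rule 3 (pre-rhotic lowering): /u/ is a high vowel immediately before /r/, so it lowers to [o]. /i/ is a high vowel immediately before /r/, so it lowers to [e]. /buroimiranl/ → boroimeranl.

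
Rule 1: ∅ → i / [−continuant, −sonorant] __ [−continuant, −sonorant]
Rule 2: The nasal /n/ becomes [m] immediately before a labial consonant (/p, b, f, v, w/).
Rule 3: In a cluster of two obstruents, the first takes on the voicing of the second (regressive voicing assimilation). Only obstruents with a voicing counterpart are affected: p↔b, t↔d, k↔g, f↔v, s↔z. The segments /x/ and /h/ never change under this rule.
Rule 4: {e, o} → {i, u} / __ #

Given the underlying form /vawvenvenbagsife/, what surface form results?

vawvemvembaksifi

Rule 1 (stop-cluster i-epenthesis): no segment meets the environment; /vawvenvenbagsife/ is unchanged.
Rule 2 (nasal place assimilation): /n/ precedes the labial consonant /v/, so it assimilates in place to [m]. /n/ precedes the labial consonant /b/, so it assimilates in place to [m]. /vawvenvenbagsife/ → vawvemvembagsife.
Rule 3 (regressive voicing assimilation): /g/ precedes the voiceless obstruent /s/, so it devoices to [k] by assimilation. /vawvemvembagsife/ → vawvemvembaksife.
Rule 4 (final vowel raising): /e/ is a mid vowel in word-final position, so it raises to [i]. /vawvemvembaksife/ → vawvemvembaksifi.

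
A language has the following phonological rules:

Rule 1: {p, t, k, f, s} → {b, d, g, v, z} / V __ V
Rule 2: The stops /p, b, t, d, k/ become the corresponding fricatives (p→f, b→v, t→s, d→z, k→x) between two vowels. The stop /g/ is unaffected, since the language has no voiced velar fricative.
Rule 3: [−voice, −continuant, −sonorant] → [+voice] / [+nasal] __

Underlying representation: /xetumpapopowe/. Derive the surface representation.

xezumbavovowe

Rule 1 (intervocalic voicing): /t/ is a voiceless obstruent between vowels /e/ and /u/, so it voices to [d]. /p/ is a voiceless obstruent between vowels /a/ and /o/, so it voices to [b]. /p/ is a voiceless obstruent between vowels /o/ and /o/, so it voices to [b]. /xetumpapopowe/ → xedumpabobowe.
Rule 2 (intervocalic spirantization): /d/ is a stop between vowels /e/ and /u/, so it spirantizes to the fricative [z]. /b/ is a stop between vowels /a/ and /o/, so it spirantizes to the fricative [v]. /b/ is a stop between vowels /o/ and /o/, so it spirantizes to the fricative [v]. /xedumpabobowe/ → xezumpavovowe.
Rule 3 (post-nasal voicing): /p/ is a voiceless stop immediately after the nasal /m/, so it voices to [b]. /xezumpavovowe/ → xezumbavovowe.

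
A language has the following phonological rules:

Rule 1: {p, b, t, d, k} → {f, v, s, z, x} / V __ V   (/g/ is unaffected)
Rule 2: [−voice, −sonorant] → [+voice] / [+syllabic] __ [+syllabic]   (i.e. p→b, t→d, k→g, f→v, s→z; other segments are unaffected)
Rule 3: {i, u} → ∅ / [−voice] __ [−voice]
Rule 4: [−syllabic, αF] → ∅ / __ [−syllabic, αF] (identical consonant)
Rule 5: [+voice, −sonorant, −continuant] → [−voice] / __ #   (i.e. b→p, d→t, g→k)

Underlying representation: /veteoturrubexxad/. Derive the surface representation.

vezeozuruvexat

Rule 1 (intervocalic spirantization): /t/ is a stop between vowels /e/ and /e/, so it spirantizes to the fricative [s]. /t/ is a stop between vowels /o/ and /u/, so it spirantizes to the fricative [s]. /b/ is a stop between vowels /u/ and /e/, so it spirantizes to the fricative [v]. /veteoturrubexxad/ → veseosurruvexxad.
Rule 2 (intervocalic voicing): /s/ is a voiceless obstruent between vowels /e/ and /e/, so it voices to [z]. /s/ is a voiceless obstruent between vowels /o/ and /u/, so it voices to [z]. /veseosurruvexxad/ → vezeozurruvexxad.
Rule 3 (high vowel syncope): no segment meets the environment; /vezeozurruvexxad/ is unchanged.
Rule 4 (degemination): /rr/ is a geminate; the first /r/ deletes. /xx/ is a geminate; the first /x/ deletes. /vezeozurruvexxad/ → vezeozuruvexad.
Rule 5 (final devoicing): /d/ is a voiced stop in word-final position, so it devoices to [t]. /vezeozuruvexad/ → vezeozuruvexat.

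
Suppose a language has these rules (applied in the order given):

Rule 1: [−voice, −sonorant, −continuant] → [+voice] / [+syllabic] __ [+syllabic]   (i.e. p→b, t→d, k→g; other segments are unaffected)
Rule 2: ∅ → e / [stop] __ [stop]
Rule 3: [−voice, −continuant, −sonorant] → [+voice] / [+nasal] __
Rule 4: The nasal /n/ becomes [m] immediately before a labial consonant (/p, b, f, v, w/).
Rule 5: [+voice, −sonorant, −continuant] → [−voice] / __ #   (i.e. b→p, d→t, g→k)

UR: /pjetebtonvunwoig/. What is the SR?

pjedebetomvumwoik

Rule 1 (intervocalic voicing): /t/ is a voiceless stop between vowels /e/ and /e/, so it voices to [d]. /pjetebtonvunwoig/ → pjedebtonvunwoig.
Rule 2 (stop-cluster e-epenthesis): /b/ and /t/ form a stop–stop cluster, so [e] is inserted between them. /pjedebtonvunwoig/ → pjedebetonvunwoig.
Rule 3 (post-nasal voicing): no segment meets the environment; /pjedebetonvunwoig/ is unchanged.
Rule 4 (nasal place assimilation): /n/ precedes the labial consonant /v/, so it assimilates in place to [m]. /n/ precedes the labial consonant /w/, so it assimilates in place to [m]. /pjedebetonvunwoig/ → pjedebetomvumwoig.
Rule 5 (final devoicing): /g/ is a voiced stop in word-final position, so it devoices to [k]. /pjedebetomvumwoig/ → pjedebetomvumwoik.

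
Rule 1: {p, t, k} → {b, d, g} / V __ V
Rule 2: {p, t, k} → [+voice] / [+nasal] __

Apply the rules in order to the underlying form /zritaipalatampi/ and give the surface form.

zridaibaladambi

Rule 1 (intervocalic voicing): /t/ is a voiceless stop between vowels /i/ and /a/, so it voices to [d]. /p/ is a voiceless stop between vowels /i/ and /a/, so it voices to [b]. /t/ is a voiceless stop between vowels /a/ and /a/, so it voices to [d]. /zritaipalatampi/ → zridaibaladampi.
Rule 2 (post-nasal voicing): /p/ is a voiceless stop immediately after the nasal /m/, so it voices to [b]. /zridaibaladampi/ → zridaibaladambi.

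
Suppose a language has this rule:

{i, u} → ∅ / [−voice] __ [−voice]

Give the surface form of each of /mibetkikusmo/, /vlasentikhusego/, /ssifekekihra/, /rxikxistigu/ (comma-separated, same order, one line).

/mibetkikusmo/: /i/ is a high vowel flanked by voiceless consonants /k/ and /k/, so it deletes. /u/ is a high vowel flanked by voiceless consonants /k/ and /s/, so it deletes. → [mibetkksmo].
/vlasentikhusego/: /i/ is a high vowel flanked by voiceless consonants /t/ and /k/, so it deletes. /u/ is a high vowel flanked by voiceless consonants /h/ and /s/, so it deletes. → [vlasentkhsego].
/ssifekekihra/: /i/ is a high vowel flanked by voiceless consonants /s/ and /f/, so it deletes. /i/ is a high vowel flanked by voiceless consonants /k/ and /h/, so it deletes. → [ssfekekhra].
/rxikxistigu/: /i/ is a high vowel flanked by voiceless consonants /x/ and /k/, so it deletes. /i/ is a high vowel flanked by voiceless consonants /x/ and /s/, so it deletes. → [rxkxstigu].

mibetkksmo, vlasentkhsego, ssfekekhra, rxkxstigu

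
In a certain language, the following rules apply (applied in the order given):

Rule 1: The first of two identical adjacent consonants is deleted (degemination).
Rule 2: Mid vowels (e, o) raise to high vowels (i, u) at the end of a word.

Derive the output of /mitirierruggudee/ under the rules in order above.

mitirierugudei

Rule 1 (degemination): /rr/ is a geminate; the first /r/ deletes. /gg/ is a geminate; the first /g/ deletes. /mitirierruggudee/ → mitirierugudee.
Rule 2 (final vowel raising): /e/ is a mid vowel in word-final position, so it raises to [i]. /mitirierugudee/ → mitirierugudei.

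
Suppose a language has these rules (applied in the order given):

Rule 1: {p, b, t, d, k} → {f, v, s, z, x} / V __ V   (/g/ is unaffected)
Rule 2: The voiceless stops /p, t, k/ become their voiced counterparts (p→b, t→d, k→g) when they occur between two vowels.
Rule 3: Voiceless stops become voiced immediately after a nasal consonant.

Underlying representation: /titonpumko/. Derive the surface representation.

tisonbumgo

Rule 1 (intervocalic spirantization): /t/ is a stop between vowels /i/ and /o/, so it spirantizes to the fricative [s]. /titonpumko/ → tisonpumko.
Rule 2 (intervocalic voicing): no segment meets the environment; /tisonpumko/ is unchanged.
Rule 3 (post-nasal voicing): /p/ is a voiceless stop immediately after the nasal /n/, so it voices to [b]. /k/ is a voiceless stop immediately after the nasal /m/, so it voices to [g]. /tisonpumko/ → tisonbumgo.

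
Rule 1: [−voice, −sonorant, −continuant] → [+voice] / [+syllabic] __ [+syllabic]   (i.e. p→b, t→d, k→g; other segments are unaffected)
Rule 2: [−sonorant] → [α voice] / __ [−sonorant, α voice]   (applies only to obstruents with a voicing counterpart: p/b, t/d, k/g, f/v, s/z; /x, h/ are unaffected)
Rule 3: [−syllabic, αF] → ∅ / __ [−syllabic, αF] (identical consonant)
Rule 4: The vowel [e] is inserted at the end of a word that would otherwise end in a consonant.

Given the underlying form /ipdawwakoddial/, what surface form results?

ibdawagodiale

Rule 1 (intervocalic voicing): /k/ is a voiceless stop between vowels /a/ and /o/, so it voices to [g]. /ipdawwakoddial/ → ipdawwagoddial.
Rule 2 (regressive voicing assimilation): /p/ precedes the voiced obstruent /d/, so it voices to [b] by assimilation. /ipdawwagoddial/ → ibdawwagoddial.
Rule 3 (degemination): /ww/ is a geminate; the first /w/ deletes. /dd/ is a geminate; the first /d/ deletes. /ibdawwagoddial/ → ibdawagodial.
Rule 4 (final e-epenthesis): the form ends in the consonant /l/, so [e] is inserted word-finally. /ibdawagodial/ → ibdawagodiale.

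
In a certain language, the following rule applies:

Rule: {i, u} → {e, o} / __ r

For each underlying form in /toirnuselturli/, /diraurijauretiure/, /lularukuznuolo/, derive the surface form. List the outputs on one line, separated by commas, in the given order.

toernuseltorli, deraorijaoretiore, lularukuznuolo

/toirnuselturli/: /i/ is a high vowel immediately before /r/, so it lowers to [e]. /u/ is a high vowel immediately before /r/, so it lowers to [o]. → [toernuseltorli].
/diraurijauretiure/: /i/ is a high vowel immediately before /r/, so it lowers to [e]. /u/ is a high vowel immediately before /r/, so it lowers to [o]. /u/ is a high vowel immediately before /r/, so it lowers to [o]. /u/ is a high vowel immediately before /r/, so it lowers to [o]. → [deraorijaoretiore].
/lularukuznuolo/: the rule's environment is not met; surfaces unchanged as [lularukuznuolo].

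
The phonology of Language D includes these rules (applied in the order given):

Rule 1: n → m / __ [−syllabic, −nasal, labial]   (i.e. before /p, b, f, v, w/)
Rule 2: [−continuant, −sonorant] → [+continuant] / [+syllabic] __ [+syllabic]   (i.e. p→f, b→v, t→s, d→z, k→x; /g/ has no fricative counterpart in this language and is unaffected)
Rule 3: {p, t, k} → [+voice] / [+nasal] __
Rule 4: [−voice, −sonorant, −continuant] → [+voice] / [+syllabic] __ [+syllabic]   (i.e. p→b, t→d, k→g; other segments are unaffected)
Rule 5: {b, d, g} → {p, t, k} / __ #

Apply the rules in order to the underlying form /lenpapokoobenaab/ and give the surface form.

lembafoxoovenaap

Rule 1 (nasal place assimilation): /n/ precedes the labial consonant /p/, so it assimilates in place to [m]. /lenpapokoobenaab/ → lempapokoobenaab.
Rule 2 (intervocalic spirantization): /p/ is a stop between vowels /a/ and /o/, so it spirantizes to the fricative [f]. /k/ is a stop between vowels /o/ and /o/, so it spirantizes to the fricative [x]. /b/ is a stop between vowels /o/ and /e/, so it spirantizes to the fricative [v]. /lempapokoobenaab/ → lempafoxoovenaab.
Rule 3 (post-nasal voicing): /p/ is a voiceless stop immediately after the nasal /m/, so it voices to [b]. /lempafoxoovenaab/ → lembafoxoovenaab.
Rule 4 (intervocalic voicing): no segment meets the environment; /lembafoxoovenaab/ is unchanged.
Rule 5 (final devoicing): /b/ is a voiced stop in word-final position, so it devoices to [p]. /lembafoxoovenaab/ → lembafoxoovenaap.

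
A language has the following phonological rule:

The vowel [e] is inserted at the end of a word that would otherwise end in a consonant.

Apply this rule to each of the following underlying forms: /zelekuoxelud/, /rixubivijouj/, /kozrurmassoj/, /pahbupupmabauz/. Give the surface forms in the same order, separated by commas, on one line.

/zelekuoxelud/: the form ends in the consonant /d/, so [e] is inserted word-finally. → [zelekuoxelude].
/rixubivijouj/: the form ends in the consonant /j/, so [e] is inserted word-finally. → [rixubivijouje].
/kozrurmassoj/: the form ends in the consonant /j/, so [e] is inserted word-finally. → [kozrurmassoje].
/pahbupupmabauz/: the form ends in the consonant /z/, so [e] is inserted word-finally. → [pahbupupmabauze].

zelekuoxelude, rixubivijouje, kozrurmassoje, pahbupupmabauze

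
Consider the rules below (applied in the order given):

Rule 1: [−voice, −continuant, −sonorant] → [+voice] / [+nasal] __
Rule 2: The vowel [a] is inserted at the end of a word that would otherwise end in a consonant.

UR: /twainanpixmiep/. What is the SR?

twainanbixmiepa

Rule 1 (post-nasal voicing): /p/ is a voiceless stop immediately after the nasal /n/, so it voices to [b]. /twainanpixmiep/ → twainanbixmiep.
Rule 2 (final a-epenthesis): the form ends in the consonant /p/, so [a] is inserted word-finally. /twainanbixmiep/ → twainanbixmiepa.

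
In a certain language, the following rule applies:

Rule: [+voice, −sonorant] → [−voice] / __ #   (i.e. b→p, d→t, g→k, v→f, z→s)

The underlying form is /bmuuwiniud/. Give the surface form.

/d/ is a voiced obstruent in word-final position, so it devoices to [t].
The other instance of /b/ does not occur in the required environment and remains unchanged.
Surface form: [bmuuwiniut].

bmuuwiniut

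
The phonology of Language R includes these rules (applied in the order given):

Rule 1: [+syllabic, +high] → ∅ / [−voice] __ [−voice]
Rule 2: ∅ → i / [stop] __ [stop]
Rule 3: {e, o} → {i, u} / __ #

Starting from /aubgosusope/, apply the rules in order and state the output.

aubigossopi

Rule 1 (high vowel syncope): /u/ is a high vowel flanked by voiceless consonants /s/ and /s/, so it deletes. /aubgosusope/ → aubgossope.
Rule 2 (stop-cluster i-epenthesis): /b/ and /g/ form a stop–stop cluster, so [i] is inserted between them. /aubgossope/ → aubigossope.
Rule 3 (final vowel raising): /e/ is a mid vowel in word-final position, so it raises to [i]. /aubigossope/ → aubigossopi.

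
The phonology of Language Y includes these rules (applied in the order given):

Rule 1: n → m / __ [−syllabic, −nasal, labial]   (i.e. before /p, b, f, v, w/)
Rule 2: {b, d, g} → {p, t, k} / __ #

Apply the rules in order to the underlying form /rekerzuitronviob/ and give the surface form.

rekerzuitromviop

Rule 1 (nasal place assimilation): /n/ precedes the labial consonant /v/, so it assimilates in place to [m]. /rekerzuitronviob/ → rekerzuitromviob.
Rule 2 (final devoicing): /b/ is a voiced stop in word-final position, so it devoices to [p]. /rekerzuitromviob/ → rekerzuitromviop.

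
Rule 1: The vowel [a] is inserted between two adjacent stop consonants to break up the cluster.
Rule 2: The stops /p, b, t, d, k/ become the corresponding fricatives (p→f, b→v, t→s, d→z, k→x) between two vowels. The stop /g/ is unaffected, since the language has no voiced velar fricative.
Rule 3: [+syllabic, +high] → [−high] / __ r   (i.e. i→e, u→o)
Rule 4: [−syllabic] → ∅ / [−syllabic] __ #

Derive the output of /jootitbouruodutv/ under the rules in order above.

Rule 1 (stop-cluster a-epenthesis): /t/ and /b/ form a stop–stop cluster, so [a] is inserted between them. /jootitbouruodutv/ → jootitabouruodutv.
Rule 2 (intervocalic spirantization): /t/ is a stop between vowels /o/ and /i/, so it spirantizes to the fricative [s]. /t/ is a stop between vowels /i/ and /a/, so it spirantizes to the fricative [s]. /b/ is a stop between vowels /a/ and /o/, so it spirantizes to the fricative [v]. /d/ is a stop between vowels /o/ and /u/, so it spirantizes to the fricative [z]. /jootitabouruodutv/ → joosisavouruozutv.
Rule 3 (pre-rhotic lowering): /u/ is a high vowel immediately before /r/, so it lowers to [o]. /joosisavouruozutv/ → joosisavooruozutv.
Rule 4 (final cluster simplification): /v/ is the second consonant of a word-final cluster /tv/, so it deletes. /joosisavooruozutv/ → joosisavooruozut.

joosisavooruozut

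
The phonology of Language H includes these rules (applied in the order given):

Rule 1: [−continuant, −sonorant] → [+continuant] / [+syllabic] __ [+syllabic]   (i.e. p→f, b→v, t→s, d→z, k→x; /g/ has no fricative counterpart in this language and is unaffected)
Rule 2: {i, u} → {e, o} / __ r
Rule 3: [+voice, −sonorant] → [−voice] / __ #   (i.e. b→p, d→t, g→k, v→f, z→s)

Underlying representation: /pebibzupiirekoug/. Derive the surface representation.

pevibzufierexouk

Rule 1 (intervocalic spirantization): /b/ is a stop between vowels /e/ and /i/, so it spirantizes to the fricative [v]. /p/ is a stop between vowels /u/ and /i/, so it spirantizes to the fricative [f]. /k/ is a stop between vowels /e/ and /o/, so it spirantizes to the fricative [x]. /pebibzupiirekoug/ → pevibzufiirexoug.
Rule 2 (pre-rhotic lowering): /i/ is a high vowel immediately before /r/, so it lowers to [e]. /pevibzufiirexoug/ → pevibzufierexoug.
Rule 3 (final devoicing): /g/ is a voiced obstruent in word-final position, so it devoices to [k]. /pevibzufierexoug/ → pevibzufierexouk.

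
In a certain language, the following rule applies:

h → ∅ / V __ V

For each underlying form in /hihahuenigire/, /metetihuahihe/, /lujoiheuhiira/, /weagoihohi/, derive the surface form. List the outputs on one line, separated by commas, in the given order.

/hihahuenigire/: /h/ occurs between vowels /i/ and /a/, so it deletes. /h/ occurs between vowels /a/ and /u/, so it deletes. → [hiauenigire].
/metetihuahihe/: /h/ occurs between vowels /i/ and /u/, so it deletes. /h/ occurs between vowels /a/ and /i/, so it deletes. /h/ occurs between vowels /i/ and /e/, so it deletes. → [metetiuaie].
/lujoiheuhiira/: /h/ occurs between vowels /i/ and /e/, so it deletes. /h/ occurs between vowels /u/ and /i/, so it deletes. → [lujoieuiira].
/weagoihohi/: /h/ occurs between vowels /i/ and /o/, so it deletes. /h/ occurs between vowels /o/ and /i/, so it deletes. → [weagoioi].

hiauenigire, metetiuaie, lujoieuiira, weagoioi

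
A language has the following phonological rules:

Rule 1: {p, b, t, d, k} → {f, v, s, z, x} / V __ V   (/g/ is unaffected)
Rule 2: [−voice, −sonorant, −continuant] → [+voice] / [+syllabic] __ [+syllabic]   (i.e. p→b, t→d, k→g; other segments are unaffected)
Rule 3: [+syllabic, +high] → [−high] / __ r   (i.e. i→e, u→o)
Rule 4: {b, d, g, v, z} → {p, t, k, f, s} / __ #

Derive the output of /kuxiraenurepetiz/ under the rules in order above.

Rule 1 (intervocalic spirantization): /p/ is a stop between vowels /e/ and /e/, so it spirantizes to the fricative [f]. /t/ is a stop between vowels /e/ and /i/, so it spirantizes to the fricative [s]. /kuxiraenurepetiz/ → kuxiraenurefesiz.
Rule 2 (intervocalic voicing): no segment meets the environment; /kuxiraenurefesiz/ is unchanged.
Rule 3 (pre-rhotic lowering): /i/ is a high vowel immediately before /r/, so it lowers to [e]. /u/ is a high vowel immediately before /r/, so it lowers to [o]. /kuxiraenurefesiz/ → kuxeraenorefesiz.
Rule 4 (final devoicing): /z/ is a voiced obstruent in word-final position, so it devoices to [s]. /kuxeraenorefesiz/ → kuxeraenorefesis.

kuxeraenorefesis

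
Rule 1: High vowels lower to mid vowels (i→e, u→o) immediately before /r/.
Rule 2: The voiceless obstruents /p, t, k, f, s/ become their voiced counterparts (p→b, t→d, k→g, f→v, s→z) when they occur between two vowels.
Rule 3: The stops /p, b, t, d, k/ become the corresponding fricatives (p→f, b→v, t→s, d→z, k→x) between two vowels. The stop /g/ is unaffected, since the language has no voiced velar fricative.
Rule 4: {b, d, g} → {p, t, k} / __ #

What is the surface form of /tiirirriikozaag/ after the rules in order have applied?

tiererriigozaak

Rule 1 (pre-rhotic lowering): /i/ is a high vowel immediately before /r/, so it lowers to [e]. /i/ is a high vowel immediately before /r/, so it lowers to [e]. /tiirirriikozaag/ → tiererriikozaag.
Rule 2 (intervocalic voicing): /k/ is a voiceless obstruent between vowels /i/ and /o/, so it voices to [g]. /tiererriikozaag/ → tiererriigozaag.
Rule 3 (intervocalic spirantization): no segment meets the environment; /tiererriigozaag/ is unchanged.
Rule 4 (final devoicing): /g/ is a voiced stop in word-final position, so it devoices to [k]. /tiererriigozaag/ → tiererriigozaak.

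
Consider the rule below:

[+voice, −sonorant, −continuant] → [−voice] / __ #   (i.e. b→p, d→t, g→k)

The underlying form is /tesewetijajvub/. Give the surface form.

/b/ is a voiced stop in word-final position, so it devoices to [p].
Surface form: [tesewetijajvup].

tesewetijajvup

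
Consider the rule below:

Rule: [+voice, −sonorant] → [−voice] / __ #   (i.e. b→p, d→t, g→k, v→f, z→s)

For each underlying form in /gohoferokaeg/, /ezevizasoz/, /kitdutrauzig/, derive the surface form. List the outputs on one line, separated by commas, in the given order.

gohoferokaek, ezevizasos, kitdutrauzik

/gohoferokaeg/: /g/ is a voiced obstruent in word-final position, so it devoices to [k]. → [gohoferokaek].
/ezevizasoz/: /z/ is a voiced obstruent in word-final position, so it devoices to [s]. → [ezevizasos].
/kitdutrauzig/: /g/ is a voiced obstruent in word-final position, so it devoices to [k]. → [kitdutrauzik].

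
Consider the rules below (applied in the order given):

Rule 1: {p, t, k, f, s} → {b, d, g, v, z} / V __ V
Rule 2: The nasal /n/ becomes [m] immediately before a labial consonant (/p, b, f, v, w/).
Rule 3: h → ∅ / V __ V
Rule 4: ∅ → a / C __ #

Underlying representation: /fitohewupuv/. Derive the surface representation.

fidoewubuva

Rule 1 (intervocalic voicing): /t/ is a voiceless obstruent between vowels /i/ and /o/, so it voices to [d]. /p/ is a voiceless obstruent between vowels /u/ and /u/, so it voices to [b]. /fitohewupuv/ → fidohewubuv.
Rule 2 (nasal place assimilation): no segment meets the environment; /fidohewubuv/ is unchanged.
Rule 3 (intervocalic h-deletion): /h/ occurs between vowels /o/ and /e/, so it deletes. /fidohewubuv/ → fidoewubuv.
Rule 4 (final a-epenthesis): the form ends in the consonant /v/, so [a] is inserted word-finally. /fidoewubuv/ → fidoewubuva.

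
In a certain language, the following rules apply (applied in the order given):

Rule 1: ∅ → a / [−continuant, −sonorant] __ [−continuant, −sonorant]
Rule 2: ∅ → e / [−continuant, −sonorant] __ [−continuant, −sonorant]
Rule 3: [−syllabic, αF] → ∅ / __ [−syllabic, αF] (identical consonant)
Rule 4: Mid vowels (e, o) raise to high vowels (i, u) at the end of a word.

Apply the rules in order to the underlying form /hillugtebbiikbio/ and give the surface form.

Rule 1 (stop-cluster a-epenthesis): /g/ and /t/ form a stop–stop cluster, so [a] is inserted between them. /b/ and /b/ form a stop–stop cluster, so [a] is inserted between them. /k/ and /b/ form a stop–stop cluster, so [a] is inserted between them. /hillugtebbiikbio/ → hillugatebabiikabio.
Rule 2 (stop-cluster e-epenthesis): no segment meets the environment; /hillugatebabiikabio/ is unchanged.
Rule 3 (degemination): /ll/ is a geminate; the first /l/ deletes. /hillugatebabiikabio/ → hilugatebabiikabio.
Rule 4 (final vowel raising): /o/ is a mid vowel in word-final position, so it raises to [u]. /hilugatebabiikabio/ → hilugatebabiikabiu.

hilugatebabiikabiu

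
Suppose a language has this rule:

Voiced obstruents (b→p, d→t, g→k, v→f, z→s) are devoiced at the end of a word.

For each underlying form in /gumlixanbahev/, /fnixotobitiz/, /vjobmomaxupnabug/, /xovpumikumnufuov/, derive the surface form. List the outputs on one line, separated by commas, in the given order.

gumlixanbahef, fnixotobitis, vjobmomaxupnabuk, xovpumikumnufuof

/gumlixanbahev/: /v/ is a voiced obstruent in word-final position, so it devoices to [f]. → [gumlixanbahef].
/fnixotobitiz/: /z/ is a voiced obstruent in word-final position, so it devoices to [s]. → [fnixotobitis].
/vjobmomaxupnabug/: /g/ is a voiced obstruent in word-final position, so it devoices to [k]. → [vjobmomaxupnabuk].
/xovpumikumnufuov/: /v/ is a voiced obstruent in word-final position, so it devoices to [f]. → [xovpumikumnufuof].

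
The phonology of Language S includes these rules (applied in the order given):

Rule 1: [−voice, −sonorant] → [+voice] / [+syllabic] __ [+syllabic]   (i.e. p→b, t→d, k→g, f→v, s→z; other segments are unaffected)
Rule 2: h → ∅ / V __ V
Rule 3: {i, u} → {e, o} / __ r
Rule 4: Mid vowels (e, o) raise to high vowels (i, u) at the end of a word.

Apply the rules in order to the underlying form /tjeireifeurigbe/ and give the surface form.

Rule 1 (intervocalic voicing): /f/ is a voiceless obstruent between vowels /i/ and /e/, so it voices to [v]. /tjeireifeurigbe/ → tjeireiveurigbe.
Rule 2 (intervocalic h-deletion): no segment meets the environment; /tjeireiveurigbe/ is unchanged.
Rule 3 (pre-rhotic lowering): /i/ is a high vowel immediately before /r/, so it lowers to [e]. /u/ is a high vowel immediately before /r/, so it lowers to [o]. /tjeireiveurigbe/ → tjeereiveorigbe.
Rule 4 (final vowel raising): /e/ is a mid vowel in word-final position, so it raises to [i]. /tjeereiveorigbe/ → tjeereiveorigbi.

tjeereiveorigbi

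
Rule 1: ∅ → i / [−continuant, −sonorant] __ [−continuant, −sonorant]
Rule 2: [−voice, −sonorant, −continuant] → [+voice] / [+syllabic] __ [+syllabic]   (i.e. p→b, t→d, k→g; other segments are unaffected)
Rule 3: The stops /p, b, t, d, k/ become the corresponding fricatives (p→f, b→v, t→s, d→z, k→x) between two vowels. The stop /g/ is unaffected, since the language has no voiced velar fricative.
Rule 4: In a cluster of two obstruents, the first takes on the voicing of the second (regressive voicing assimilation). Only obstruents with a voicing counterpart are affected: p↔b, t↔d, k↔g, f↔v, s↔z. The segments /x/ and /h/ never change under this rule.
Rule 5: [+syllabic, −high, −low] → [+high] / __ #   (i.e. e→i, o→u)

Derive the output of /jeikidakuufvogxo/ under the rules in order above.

jeigizaguuvvokxu

Rule 1 (stop-cluster i-epenthesis): no segment meets the environment; /jeikidakuufvogxo/ is unchanged.
Rule 2 (intervocalic voicing): /k/ is a voiceless stop between vowels /i/ and /i/, so it voices to [g]. /k/ is a voiceless stop between vowels /a/ and /u/, so it voices to [g]. /jeikidakuufvogxo/ → jeigidaguufvogxo.
Rule 3 (intervocalic spirantization): /d/ is a stop between vowels /i/ and /a/, so it spirantizes to the fricative [z]. /jeigidaguufvogxo/ → jeigizaguufvogxo.
Rule 4 (regressive voicing assimilation): /f/ precedes the voiced obstruent /v/, so it voices to [v] by assimilation. /g/ precedes the voiceless obstruent /x/, so it devoices to [k] by assimilation. /jeigizaguufvogxo/ → jeigizaguuvvokxo.
Rule 5 (final vowel raising): /o/ is a mid vowel in word-final position, so it raises to [u]. /jeigizaguuvvokxo/ → jeigizaguuvvokxu.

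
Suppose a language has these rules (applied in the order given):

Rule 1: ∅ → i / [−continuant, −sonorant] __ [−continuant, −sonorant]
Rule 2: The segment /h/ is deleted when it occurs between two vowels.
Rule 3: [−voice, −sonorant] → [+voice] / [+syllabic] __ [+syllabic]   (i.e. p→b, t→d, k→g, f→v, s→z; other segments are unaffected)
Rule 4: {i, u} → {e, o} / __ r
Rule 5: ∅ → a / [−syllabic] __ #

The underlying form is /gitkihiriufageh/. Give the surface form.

Rule 1 (stop-cluster i-epenthesis): /t/ and /k/ form a stop–stop cluster, so [i] is inserted between them. /gitkihiriufageh/ → gitikihiriufageh.
Rule 2 (intervocalic h-deletion): /h/ occurs between vowels /i/ and /i/, so it deletes. /gitikihiriufageh/ → gitikiiriufageh.
Rule 3 (intervocalic voicing): /t/ is a voiceless obstruent between vowels /i/ and /i/, so it voices to [d]. /k/ is a voiceless obstruent between vowels /i/ and /i/, so it voices to [g]. /f/ is a voiceless obstruent between vowels /u/ and /a/, so it voices to [v]. /gitikiiriufageh/ → gidigiiriuvageh.
Rule 4 (pre-rhotic lowering): /i/ is a high vowel immediately before /r/, so it lowers to [e]. /gidigiiriuvageh/ → gidigieriuvageh.
Rule 5 (final a-epenthesis): the form ends in the consonant /h/, so [a] is inserted word-finally. /gidigieriuvageh/ → gidigieriuvageha.

gidigieriuvageha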